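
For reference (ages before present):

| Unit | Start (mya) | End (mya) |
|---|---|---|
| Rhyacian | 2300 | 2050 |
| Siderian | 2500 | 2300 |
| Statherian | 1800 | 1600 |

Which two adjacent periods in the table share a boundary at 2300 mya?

Siderian and Rhyacian

The Siderian ends at 2300 mya and the Rhyacian begins at 2300 mya, so they share that boundary.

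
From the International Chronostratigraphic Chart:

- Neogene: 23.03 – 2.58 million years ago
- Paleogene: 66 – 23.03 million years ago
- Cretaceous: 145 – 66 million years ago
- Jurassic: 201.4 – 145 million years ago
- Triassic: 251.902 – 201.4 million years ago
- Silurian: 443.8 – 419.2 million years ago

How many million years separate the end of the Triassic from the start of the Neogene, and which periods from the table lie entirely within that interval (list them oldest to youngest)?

End of Triassic = 201.4 Ma; start of Neogene = 23.03 Ma.
Gap = 201.4 − 23.03 = 178.37 Myr.
Periods wholly inside 201.4–23.03 Ma: Jurassic (201.4–145), Cretaceous (145–66), Paleogene (66–23.03).

178.37 million years; Jurassic, Cretaceous, Paleogene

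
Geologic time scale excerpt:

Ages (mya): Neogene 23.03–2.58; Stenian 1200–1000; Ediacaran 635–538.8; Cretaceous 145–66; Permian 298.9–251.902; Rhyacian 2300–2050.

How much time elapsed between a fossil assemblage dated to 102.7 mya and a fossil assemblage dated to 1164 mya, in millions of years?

1164 − 102.7 = 1061.3 million years.

1061.3 million years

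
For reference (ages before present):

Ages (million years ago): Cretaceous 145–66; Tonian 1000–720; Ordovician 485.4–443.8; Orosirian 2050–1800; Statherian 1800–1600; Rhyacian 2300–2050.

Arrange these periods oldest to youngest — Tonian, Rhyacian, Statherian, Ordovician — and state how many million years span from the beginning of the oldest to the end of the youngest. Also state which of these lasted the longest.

From the excerpt: Tonian 1000–720; Rhyacian 2300–2050; Statherian 1800–1600; Ordovician 485.4–443.8 (Ma).
Larger Ma is earlier, so the oldest is Rhyacian and the youngest is Ordovician; oldest to youngest: Rhyacian, Statherian, Tonian, Ordovician.
Oldest start 2300 minus youngest end 443.8 gives 1856.2 Myr overall.
Individual lengths (start − end): Ordovician 41.6; Statherian 200; Tonian 280; Rhyacian 250. The largest is Tonian at 280 Myr.

Rhyacian, Statherian, Tonian, Ordovician; total span 1856.2 Myr; longest is Tonian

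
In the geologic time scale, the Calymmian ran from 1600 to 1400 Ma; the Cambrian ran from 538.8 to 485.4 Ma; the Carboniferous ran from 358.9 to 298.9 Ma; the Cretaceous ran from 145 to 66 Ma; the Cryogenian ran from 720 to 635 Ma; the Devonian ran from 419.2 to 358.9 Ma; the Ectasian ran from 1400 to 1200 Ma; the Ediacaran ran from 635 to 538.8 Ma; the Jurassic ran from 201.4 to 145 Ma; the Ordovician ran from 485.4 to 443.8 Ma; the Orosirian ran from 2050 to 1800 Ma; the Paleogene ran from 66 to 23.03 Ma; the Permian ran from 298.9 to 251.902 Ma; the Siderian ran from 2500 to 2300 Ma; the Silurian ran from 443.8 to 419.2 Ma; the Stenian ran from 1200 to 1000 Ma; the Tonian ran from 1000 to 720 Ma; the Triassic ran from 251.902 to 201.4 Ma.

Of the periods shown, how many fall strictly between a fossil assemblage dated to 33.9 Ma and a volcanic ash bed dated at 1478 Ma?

1478 Ma sits inside the Calymmian (1600–1400) and 33.9 Ma inside the Paleogene (66–23.03); neither of those is wholly between the two dates.
The listed periods lying completely between them are Ectasian, Stenian, Tonian, Cryogenian, Ediacaran, Cambrian, Ordovician, Silurian, Devonian, Carboniferous, Permian, Triassic, Jurassic, Cretaceous — 14 in all.

14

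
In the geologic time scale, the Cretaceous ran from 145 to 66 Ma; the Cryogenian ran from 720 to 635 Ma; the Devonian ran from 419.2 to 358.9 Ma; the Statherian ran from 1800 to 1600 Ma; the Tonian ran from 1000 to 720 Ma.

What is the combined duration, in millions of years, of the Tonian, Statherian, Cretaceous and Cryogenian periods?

Each duration: Tonian = 280; Statherian = 200; Cretaceous = 79; Cryogenian = 85.
Sum: 280 + 200 + 79 + 85 = 644 Myr.

644 million years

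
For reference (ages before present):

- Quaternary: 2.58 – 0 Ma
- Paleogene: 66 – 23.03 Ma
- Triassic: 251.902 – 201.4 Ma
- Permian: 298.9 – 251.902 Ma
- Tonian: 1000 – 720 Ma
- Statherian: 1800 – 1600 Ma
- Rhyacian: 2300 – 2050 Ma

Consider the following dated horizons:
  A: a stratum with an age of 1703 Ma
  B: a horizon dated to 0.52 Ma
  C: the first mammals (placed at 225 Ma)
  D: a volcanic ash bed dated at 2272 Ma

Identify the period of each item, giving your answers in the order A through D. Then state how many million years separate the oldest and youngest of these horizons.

A — Statherian; B — Quaternary; C — Triassic; D — Rhyacian; span 2271.48 million years

A: 1703 Ma lies in 1800–1600 Ma, so Statherian.
B: 0.52 Ma lies in 2.58–0 Ma, so Quaternary.
C: 225 Ma lies in 251.902–201.4 Ma, so Triassic.
D: 2272 Ma lies in 2300–2050 Ma, so Rhyacian.
Oldest = 2272 Ma, youngest = 0.52 Ma → span 2271.48 Myr.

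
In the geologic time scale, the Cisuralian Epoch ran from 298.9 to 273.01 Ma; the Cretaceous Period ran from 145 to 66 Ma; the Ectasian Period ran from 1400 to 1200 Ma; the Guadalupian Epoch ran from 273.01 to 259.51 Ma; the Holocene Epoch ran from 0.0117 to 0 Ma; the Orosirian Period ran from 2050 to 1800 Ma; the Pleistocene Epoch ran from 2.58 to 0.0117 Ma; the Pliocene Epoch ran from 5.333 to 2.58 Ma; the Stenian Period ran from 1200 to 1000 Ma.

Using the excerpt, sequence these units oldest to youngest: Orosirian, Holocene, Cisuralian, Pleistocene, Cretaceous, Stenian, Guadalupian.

Sorting by start age (descending Ma, since larger Ma = older): Orosirian began 2050, Stenian began 1200, Cisuralian began 298.9, Guadalupian began 273.01, Cretaceous began 145, Pleistocene began 2.58, Holocene began 0.0117.

Orosirian, Stenian, Cisuralian, Guadalupian, Cretaceous, Pleistocene, Holocene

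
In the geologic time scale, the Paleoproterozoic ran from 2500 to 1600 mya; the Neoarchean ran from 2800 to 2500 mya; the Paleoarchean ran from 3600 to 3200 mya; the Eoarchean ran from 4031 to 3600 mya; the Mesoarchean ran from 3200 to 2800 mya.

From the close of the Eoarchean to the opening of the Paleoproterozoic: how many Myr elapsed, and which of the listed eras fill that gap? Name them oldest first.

1100 million years; Paleoarchean, Mesoarchean, Neoarchean

The Eoarchean closes at 3600 Ma and the Paleoproterozoic opens at 2500 Ma, so the interval is 3600 − 2500 = 1100 Myr.
An era fits inside if it starts at or after 3600 Ma and ends at or before 2500 Ma; oldest first that gives Paleoarchean, Mesoarchean, Neoarchean.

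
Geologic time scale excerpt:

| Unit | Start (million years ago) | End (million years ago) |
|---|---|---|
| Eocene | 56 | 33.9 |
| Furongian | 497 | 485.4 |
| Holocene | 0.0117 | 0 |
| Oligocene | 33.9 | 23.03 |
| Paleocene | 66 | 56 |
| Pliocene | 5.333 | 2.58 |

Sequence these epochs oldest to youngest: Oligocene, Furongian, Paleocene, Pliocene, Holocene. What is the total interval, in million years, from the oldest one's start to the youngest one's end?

From the excerpt: Oligocene 33.9–23.03; Furongian 497–485.4; Paleocene 66–56; Pliocene 5.333–2.58; Holocene 0.0117–0 (Ma).
Larger Ma is earlier, so the oldest is Furongian and the youngest is Holocene; oldest to youngest: Furongian, Paleocene, Oligocene, Pliocene, Holocene.
Oldest start 497 minus youngest end 0 gives 497 Myr overall.

Furongian → Paleocene → Oligocene → Pliocene → Holocene; total span 497 Myr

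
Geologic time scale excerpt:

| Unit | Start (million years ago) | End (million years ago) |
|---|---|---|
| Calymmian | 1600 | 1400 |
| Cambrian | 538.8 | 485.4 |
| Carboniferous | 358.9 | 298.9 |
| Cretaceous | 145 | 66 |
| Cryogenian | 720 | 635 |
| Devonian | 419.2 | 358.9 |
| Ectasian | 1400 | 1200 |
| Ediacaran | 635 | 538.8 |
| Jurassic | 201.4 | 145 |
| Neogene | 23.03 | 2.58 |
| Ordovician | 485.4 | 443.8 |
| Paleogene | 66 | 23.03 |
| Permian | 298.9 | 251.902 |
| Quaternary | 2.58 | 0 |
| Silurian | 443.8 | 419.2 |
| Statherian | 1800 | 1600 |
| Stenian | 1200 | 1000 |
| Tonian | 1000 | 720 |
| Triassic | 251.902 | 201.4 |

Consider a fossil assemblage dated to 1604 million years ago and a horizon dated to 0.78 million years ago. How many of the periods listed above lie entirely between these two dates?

1604 Ma sits inside the Statherian (1800–1600) and 0.78 Ma inside the Quaternary (2.58–0); neither of those is wholly between the two dates.
The listed periods lying completely between them are Calymmian, Ectasian, Stenian, Tonian, Cryogenian, Ediacaran, Cambrian, Ordovician, Silurian, Devonian, Carboniferous, Permian, Triassic, Jurassic, Cretaceous, Paleogene, Neogene — 17 in all.

17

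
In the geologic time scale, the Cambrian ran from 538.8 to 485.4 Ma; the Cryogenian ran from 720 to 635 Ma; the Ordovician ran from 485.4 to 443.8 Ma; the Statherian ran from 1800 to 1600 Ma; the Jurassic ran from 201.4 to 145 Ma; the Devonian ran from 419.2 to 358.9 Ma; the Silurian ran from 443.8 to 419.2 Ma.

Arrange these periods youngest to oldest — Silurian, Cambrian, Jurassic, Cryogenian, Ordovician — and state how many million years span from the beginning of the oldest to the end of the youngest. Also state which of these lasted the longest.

Jurassic, Silurian, Ordovician, Cambrian, Cryogenian; total span 575 Myr; longest is Cryogenian

From the excerpt: Silurian 443.8–419.2; Cambrian 538.8–485.4; Jurassic 201.4–145; Cryogenian 720–635; Ordovician 485.4–443.8 (Ma).
Larger Ma is earlier, so the oldest is Cryogenian and the youngest is Jurassic; youngest to oldest: Jurassic, Silurian, Ordovician, Cambrian, Cryogenian.
Oldest start 720 minus youngest end 145 gives 575 Myr overall.
Individual lengths (start − end): Jurassic 56.4; Cryogenian 85; Ordovician 41.6; Cambrian 53.4; Silurian 24.6. The largest is Cryogenian at 85 Myr.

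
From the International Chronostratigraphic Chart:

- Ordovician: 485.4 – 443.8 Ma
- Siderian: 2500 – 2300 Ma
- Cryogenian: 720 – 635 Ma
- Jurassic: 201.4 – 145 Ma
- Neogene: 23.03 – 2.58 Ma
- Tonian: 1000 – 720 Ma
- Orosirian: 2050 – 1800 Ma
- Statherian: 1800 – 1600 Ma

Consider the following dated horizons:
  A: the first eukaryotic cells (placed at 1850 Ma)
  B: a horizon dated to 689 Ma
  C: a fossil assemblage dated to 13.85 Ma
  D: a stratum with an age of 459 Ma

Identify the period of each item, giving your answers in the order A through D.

A — Orosirian; B — Cryogenian; C — Neogene; D — Ordovician

A: 1850 Ma lies in 2050–1800 Ma, so Orosirian.
B: 689 Ma lies in 720–635 Ma, so Cryogenian.
C: 13.85 Ma lies in 23.03–2.58 Ma, so Neogene.
D: 459 Ma lies in 485.4–443.8 Ma, so Ordovician.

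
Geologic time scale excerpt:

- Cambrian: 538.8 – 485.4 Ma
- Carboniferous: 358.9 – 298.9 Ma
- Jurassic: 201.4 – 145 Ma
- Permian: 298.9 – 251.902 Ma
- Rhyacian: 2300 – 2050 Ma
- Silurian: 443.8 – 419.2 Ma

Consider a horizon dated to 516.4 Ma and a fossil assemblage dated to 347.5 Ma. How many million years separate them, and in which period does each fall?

168.9 million years apart; the first in the Cambrian, the second in the Carboniferous

Elapsed time: 516.4 − 347.5 = 168.9 Myr.
516.4 Ma lies within 538.8–485.4 Ma: Cambrian.
347.5 Ma lies within 358.9–298.9 Ma: Carboniferous.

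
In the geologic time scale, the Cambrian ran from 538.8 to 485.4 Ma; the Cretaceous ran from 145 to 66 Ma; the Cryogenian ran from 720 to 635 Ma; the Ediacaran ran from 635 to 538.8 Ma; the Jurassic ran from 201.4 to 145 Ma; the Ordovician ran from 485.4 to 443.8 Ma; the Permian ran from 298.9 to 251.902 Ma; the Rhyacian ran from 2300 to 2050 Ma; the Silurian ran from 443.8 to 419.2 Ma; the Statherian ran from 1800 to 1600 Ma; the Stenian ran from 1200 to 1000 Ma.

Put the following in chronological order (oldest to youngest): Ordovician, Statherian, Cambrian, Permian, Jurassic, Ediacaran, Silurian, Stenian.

Statherian, Stenian, Ediacaran, Cambrian, Ordovician, Silurian, Permian, Jurassic

Read off each span (Ma): Ordovician 485.4–443.8; Statherian 1800–1600; Cambrian 538.8–485.4; Permian 298.9–251.902; Jurassic 201.4–145; Ediacaran 635–538.8; Silurian 443.8–419.2; Stenian 1200–1000.
Larger Ma is older, so oldest→youngest is Statherian, Stenian, Ediacaran, Cambrian, Ordovician, Silurian, Permian, Jurassic.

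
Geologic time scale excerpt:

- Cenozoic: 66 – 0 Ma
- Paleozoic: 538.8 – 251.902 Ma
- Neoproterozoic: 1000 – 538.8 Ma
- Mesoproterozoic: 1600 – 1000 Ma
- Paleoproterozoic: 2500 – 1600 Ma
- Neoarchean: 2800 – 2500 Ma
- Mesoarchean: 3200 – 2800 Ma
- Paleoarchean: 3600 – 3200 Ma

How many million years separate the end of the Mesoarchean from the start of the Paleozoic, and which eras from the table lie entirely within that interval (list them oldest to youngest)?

2261.2 million years; Neoarchean, Paleoproterozoic, Mesoproterozoic, Neoproterozoic

End of Mesoarchean = 2800 Ma; start of Paleozoic = 538.8 Ma.
Gap = 2800 − 538.8 = 2261.2 Myr.
Eras wholly inside 2800–538.8 Ma: Neoarchean (2800–2500), Paleoproterozoic (2500–1600), Mesoproterozoic (1600–1000), Neoproterozoic (1000–538.8).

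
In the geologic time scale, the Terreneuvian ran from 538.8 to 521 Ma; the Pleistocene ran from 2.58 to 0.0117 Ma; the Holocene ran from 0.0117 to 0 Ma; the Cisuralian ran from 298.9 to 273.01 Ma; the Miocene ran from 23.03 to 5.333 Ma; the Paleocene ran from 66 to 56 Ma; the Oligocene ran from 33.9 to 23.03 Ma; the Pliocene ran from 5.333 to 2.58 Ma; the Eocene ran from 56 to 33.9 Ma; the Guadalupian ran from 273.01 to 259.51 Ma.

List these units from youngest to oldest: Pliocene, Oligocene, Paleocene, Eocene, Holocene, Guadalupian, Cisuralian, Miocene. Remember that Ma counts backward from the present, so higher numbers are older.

Holocene → Pliocene → Miocene → Oligocene → Eocene → Paleocene → Guadalupian → Cisuralian

Sorting by start age (ascending Ma, since larger Ma = older): Holocene began 0.0117, Pliocene began 5.333, Miocene began 23.03, Oligocene began 33.9, Eocene began 56, Paleocene began 66, Guadalupian began 273.01, Cisuralian began 298.9.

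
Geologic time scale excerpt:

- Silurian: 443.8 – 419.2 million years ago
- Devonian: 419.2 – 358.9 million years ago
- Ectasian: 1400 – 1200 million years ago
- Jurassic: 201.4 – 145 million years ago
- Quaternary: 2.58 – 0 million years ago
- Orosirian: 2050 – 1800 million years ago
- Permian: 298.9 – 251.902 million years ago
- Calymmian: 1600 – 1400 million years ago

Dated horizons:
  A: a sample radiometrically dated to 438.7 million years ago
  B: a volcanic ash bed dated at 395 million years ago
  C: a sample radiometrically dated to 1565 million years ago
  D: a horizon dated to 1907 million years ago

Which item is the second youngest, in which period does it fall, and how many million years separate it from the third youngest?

A, in the Silurian; 1126.3 million years to C

Smaller Ma means younger, so youngest first: B 395 < A 438.7 < C 1565 < D 1907.
Counting 2 along gives A (438.7 Ma); the excerpt puts that inside the Silurian, 443.8–419.2 Ma.
Next in line is C (1565 Ma), and 1565 − 438.7 = 1126.3 Myr.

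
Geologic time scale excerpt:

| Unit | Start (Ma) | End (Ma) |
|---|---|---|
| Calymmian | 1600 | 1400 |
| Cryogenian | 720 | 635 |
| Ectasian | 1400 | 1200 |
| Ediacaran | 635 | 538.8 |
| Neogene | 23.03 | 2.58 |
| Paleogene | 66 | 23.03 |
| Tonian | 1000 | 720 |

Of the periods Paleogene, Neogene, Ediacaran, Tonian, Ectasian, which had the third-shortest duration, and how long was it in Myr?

Start − end for each: Paleogene 66 − 23.03 = 42.97; Neogene 23.03 − 2.58 = 20.45; Ediacaran 635 − 538.8 = 96.2; Tonian 1000 − 720 = 280; Ectasian 1400 − 1200 = 200.
Ranking these from shortest: Neogene < Paleogene < Ediacaran < Ectasian < Tonian.
Position 3 in that ranking is Ediacaran, which lasted 96.2 Myr.

Ediacaran, 96.2 million years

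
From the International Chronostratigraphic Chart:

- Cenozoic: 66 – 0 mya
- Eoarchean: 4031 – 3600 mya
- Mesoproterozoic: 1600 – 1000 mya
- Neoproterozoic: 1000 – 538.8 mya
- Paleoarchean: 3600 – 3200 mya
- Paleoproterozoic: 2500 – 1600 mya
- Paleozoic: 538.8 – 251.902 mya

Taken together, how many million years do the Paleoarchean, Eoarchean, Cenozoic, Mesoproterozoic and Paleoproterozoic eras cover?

Duration is start − end for each: (3600 − 3200) + (4031 − 3600) + (66 − 0) + (1600 − 1000) + (2500 − 1600).
That is 400 + 431 + 66 + 600 + 900, which totals 2397 million years.

2397 million years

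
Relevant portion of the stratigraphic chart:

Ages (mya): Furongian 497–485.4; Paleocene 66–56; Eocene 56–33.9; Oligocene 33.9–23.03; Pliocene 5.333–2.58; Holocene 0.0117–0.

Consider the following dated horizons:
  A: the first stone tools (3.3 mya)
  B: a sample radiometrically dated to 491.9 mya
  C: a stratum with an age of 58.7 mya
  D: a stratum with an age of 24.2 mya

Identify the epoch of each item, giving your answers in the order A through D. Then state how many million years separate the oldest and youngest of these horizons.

A: 3.3 Ma lies in 5.333–2.58 Ma, so Pliocene.
B: 491.9 Ma lies in 497–485.4 Ma, so Furongian.
C: 58.7 Ma lies in 66–56 Ma, so Paleocene.
D: 24.2 Ma lies in 33.9–23.03 Ma, so Oligocene.
Oldest = 491.9 Ma, youngest = 3.3 Ma → span 488.6 Myr.

A — Pliocene; B — Furongian; C — Paleocene; D — Oligocene; span 488.6 million years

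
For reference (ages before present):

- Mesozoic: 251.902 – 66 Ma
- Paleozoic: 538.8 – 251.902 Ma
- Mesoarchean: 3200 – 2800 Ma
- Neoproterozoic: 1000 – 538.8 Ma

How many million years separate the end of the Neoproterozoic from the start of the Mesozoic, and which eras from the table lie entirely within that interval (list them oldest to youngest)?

286.898 million years; Paleozoic

The Neoproterozoic closes at 538.8 Ma and the Mesozoic opens at 251.902 Ma, so the interval is 538.8 − 251.902 = 286.898 Myr.
An era fits inside if it starts at or after 538.8 Ma and ends at or before 251.902 Ma; oldest first that gives Paleozoic.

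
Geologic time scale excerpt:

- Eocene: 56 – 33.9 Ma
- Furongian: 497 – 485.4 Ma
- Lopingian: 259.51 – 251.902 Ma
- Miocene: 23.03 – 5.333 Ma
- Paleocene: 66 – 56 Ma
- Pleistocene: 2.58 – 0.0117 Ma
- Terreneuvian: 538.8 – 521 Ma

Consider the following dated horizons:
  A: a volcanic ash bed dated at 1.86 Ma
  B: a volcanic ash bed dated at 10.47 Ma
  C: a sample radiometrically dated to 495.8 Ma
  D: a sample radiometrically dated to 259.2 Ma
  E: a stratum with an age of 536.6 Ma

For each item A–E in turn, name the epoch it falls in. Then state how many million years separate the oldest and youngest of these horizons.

A — Pleistocene; B — Miocene; C — Furongian; D — Lopingian; E — Terreneuvian; span 534.74 million years

A: 1.86 Ma lies in 2.58–0.0117 Ma, so Pleistocene.
B: 10.47 Ma lies in 23.03–5.333 Ma, so Miocene.
C: 495.8 Ma lies in 497–485.4 Ma, so Furongian.
D: 259.2 Ma lies in 259.51–251.902 Ma, so Lopingian.
E: 536.6 Ma lies in 538.8–521 Ma, so Terreneuvian.
Oldest = 536.6 Ma, youngest = 1.86 Ma → span 534.74 Myr.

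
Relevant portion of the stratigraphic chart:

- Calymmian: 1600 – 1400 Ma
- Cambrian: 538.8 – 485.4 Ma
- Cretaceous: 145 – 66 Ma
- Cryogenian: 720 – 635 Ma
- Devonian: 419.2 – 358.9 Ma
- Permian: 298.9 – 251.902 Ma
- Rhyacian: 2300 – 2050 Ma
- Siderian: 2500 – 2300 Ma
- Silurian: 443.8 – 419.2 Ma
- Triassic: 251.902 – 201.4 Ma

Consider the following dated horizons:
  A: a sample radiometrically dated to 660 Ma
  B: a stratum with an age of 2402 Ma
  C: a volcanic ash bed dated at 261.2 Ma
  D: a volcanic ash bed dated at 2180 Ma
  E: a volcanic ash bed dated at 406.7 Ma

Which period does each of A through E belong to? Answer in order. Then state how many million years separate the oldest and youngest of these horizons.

Match each age against the start–end ranges in the excerpt: A = 660 Ma → Cryogenian (720–635); B = 2402 Ma → Siderian (2500–2300); C = 261.2 Ma → Permian (298.9–251.902); D = 2180 Ma → Rhyacian (2300–2050); E = 406.7 Ma → Devonian (419.2–358.9).
The largest age is 2402 Ma and the smallest is 261.2 Ma; their difference is 2140.8 Myr.

A — Cryogenian; B — Siderian; C — Permian; D — Rhyacian; E — Devonian; span 2140.8 million years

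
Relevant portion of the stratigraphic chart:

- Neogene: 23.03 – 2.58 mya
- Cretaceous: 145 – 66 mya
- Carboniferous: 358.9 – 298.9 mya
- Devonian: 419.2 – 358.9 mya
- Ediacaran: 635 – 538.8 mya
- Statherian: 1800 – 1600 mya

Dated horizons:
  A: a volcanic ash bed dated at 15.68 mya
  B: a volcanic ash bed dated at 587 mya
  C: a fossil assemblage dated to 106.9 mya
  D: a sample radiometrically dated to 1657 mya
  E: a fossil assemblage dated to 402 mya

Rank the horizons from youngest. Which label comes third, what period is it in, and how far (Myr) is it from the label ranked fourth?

E, in the Devonian; 185 million years to B

Smaller Ma means younger, so youngest first: A 15.68 < C 106.9 < E 402 < B 587 < D 1657.
Counting 3 along gives E (402 Ma); the excerpt puts that inside the Devonian, 419.2–358.9 Ma.
Next in line is B (587 Ma), and 587 − 402 = 185 Myr.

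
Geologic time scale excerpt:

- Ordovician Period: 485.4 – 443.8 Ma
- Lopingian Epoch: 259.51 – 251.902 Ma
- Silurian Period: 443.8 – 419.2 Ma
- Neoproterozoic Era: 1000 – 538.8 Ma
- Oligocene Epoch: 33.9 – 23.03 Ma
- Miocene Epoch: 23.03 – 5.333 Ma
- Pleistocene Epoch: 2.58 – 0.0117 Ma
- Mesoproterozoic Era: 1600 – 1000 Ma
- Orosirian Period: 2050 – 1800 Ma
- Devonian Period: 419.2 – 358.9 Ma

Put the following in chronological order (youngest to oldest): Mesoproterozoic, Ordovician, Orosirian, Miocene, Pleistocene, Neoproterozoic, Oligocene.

Pleistocene, Miocene, Oligocene, Ordovician, Neoproterozoic, Mesoproterozoic, Orosirian

Sorting by start age (ascending Ma, since larger Ma = older): Pleistocene start 2.58, Miocene start 23.03, Oligocene start 33.9, Ordovician start 485.4, Neoproterozoic start 1000, Mesoproterozoic start 1600, Orosirian start 2050.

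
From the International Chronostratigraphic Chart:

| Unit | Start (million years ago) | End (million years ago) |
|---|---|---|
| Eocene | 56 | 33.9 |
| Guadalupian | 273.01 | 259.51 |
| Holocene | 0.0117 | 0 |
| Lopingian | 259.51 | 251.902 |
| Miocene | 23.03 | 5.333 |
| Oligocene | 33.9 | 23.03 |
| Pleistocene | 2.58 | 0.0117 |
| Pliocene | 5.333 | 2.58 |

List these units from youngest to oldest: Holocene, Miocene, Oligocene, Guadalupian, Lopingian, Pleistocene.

The oldest of these is Guadalupian (starts 273.01 Ma) and the youngest is Holocene (ends 0 Ma).
In between, by decreasing start age: Lopingian (259.51), Oligocene (33.9), Miocene (23.03), Pleistocene (2.58).
Listing youngest first means reversing that sequence.

Holocene, Pleistocene, Miocene, Oligocene, Lopingian, Guadalupian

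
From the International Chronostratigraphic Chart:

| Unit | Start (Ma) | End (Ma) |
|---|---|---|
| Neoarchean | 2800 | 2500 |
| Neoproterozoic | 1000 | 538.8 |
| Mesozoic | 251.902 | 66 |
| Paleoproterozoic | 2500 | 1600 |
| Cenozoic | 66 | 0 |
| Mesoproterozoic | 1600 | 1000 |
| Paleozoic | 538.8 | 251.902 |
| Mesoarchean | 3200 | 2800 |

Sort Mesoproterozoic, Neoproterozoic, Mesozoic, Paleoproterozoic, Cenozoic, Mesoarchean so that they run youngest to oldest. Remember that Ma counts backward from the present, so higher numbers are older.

Cenozoic, Mesozoic, Neoproterozoic, Mesoproterozoic, Paleoproterozoic, Mesoarchean

The oldest of these is Mesoarchean (starts 3200 Ma) and the youngest is Cenozoic (ends 0 Ma).
In between, by decreasing start age: Paleoproterozoic (2500), Mesoproterozoic (1600), Neoproterozoic (1000), Mesozoic (251.902).
Listing youngest first means reversing that sequence.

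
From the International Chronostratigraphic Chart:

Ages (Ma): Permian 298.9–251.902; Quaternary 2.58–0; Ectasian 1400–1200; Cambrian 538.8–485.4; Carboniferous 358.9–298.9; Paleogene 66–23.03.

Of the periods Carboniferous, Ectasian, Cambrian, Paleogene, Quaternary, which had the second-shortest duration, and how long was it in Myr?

Paleogene, 42.97 million years

Start − end for each: Carboniferous 358.9 − 298.9 = 60; Ectasian 1400 − 1200 = 200; Cambrian 538.8 − 485.4 = 53.4; Paleogene 66 − 23.03 = 42.97; Quaternary 2.58 − 0 = 2.58.
Ranking these from shortest: Quaternary < Paleogene < Cambrian < Carboniferous < Ectasian.
Position 2 in that ranking is Paleogene, which lasted 42.97 Myr.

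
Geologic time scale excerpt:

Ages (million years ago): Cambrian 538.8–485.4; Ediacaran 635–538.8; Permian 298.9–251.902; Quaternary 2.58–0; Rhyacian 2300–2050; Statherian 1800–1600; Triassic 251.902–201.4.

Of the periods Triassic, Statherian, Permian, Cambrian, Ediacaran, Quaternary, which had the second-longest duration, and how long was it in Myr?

Durations: Triassic 50.502; Statherian 200; Permian 46.998; Cambrian 53.4; Ediacaran 96.2; Quaternary 2.58 Myr.
Sorted longest-first: Statherian (200), Ediacaran (96.2), Cambrian (53.4), Triassic (50.502), Permian (46.998), Quaternary (2.58).
The second longest is Ediacaran at 96.2 Myr.

Ediacaran, 96.2 million years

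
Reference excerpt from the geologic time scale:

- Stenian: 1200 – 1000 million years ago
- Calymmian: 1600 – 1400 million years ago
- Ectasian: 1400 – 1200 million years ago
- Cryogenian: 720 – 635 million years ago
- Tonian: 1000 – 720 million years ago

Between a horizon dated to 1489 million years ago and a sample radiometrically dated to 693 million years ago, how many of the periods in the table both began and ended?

3

1489 Ma sits inside the Calymmian (1600–1400) and 693 Ma inside the Cryogenian (720–635); neither of those is wholly between the two dates.
The listed periods lying completely between them are Ectasian, Stenian, Tonian — 3 in all.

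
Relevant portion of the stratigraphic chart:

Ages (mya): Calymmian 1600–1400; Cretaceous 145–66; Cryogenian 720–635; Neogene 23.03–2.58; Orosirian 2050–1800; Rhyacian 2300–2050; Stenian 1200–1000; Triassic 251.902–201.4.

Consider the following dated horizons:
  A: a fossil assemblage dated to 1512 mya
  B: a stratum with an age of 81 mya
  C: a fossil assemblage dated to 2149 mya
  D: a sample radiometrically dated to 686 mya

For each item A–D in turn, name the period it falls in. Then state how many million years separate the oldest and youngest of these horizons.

A — Calymmian; B — Cretaceous; C — Rhyacian; D — Cryogenian; span 2068 million years

Match each age against the start–end ranges in the excerpt: A = 1512 Ma → Calymmian (1600–1400); B = 81 Ma → Cretaceous (145–66); C = 2149 Ma → Rhyacian (2300–2050); D = 686 Ma → Cryogenian (720–635).
The largest age is 2149 Ma and the smallest is 81 Ma; their difference is 2068 Myr.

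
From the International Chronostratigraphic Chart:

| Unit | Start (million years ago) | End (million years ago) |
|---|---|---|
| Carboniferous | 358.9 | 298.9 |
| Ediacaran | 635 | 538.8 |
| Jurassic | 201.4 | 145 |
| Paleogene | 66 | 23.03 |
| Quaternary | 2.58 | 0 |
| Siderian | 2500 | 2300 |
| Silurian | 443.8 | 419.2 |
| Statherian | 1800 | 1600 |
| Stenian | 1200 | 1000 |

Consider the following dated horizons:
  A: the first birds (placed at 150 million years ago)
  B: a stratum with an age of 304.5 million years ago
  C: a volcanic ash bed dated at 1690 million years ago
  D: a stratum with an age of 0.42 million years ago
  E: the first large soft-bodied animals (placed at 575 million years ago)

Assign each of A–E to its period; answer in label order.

A — Jurassic; B — Carboniferous; C — Statherian; D — Quaternary; E — Ediacaran

A: 150 Ma lies in 201.4–145 Ma, so Jurassic.
B: 304.5 Ma lies in 358.9–298.9 Ma, so Carboniferous.
C: 1690 Ma lies in 1800–1600 Ma, so Statherian.
D: 0.42 Ma lies in 2.58–0 Ma, so Quaternary.
E: 575 Ma lies in 635–538.8 Ma, so Ediacaran.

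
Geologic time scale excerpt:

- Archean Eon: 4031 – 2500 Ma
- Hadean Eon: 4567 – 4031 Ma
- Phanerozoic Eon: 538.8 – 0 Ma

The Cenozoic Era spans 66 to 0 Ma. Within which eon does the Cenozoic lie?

Phanerozoic

The Cenozoic (66–0 Ma) lies entirely within 538.8–0 Ma, the Phanerozoic Eon.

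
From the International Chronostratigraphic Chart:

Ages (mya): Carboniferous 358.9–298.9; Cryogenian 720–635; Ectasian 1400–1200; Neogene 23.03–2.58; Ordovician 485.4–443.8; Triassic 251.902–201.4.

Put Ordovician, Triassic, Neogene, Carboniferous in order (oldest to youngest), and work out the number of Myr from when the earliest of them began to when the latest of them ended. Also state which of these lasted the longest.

From the excerpt: Ordovician 485.4–443.8; Triassic 251.902–201.4; Neogene 23.03–2.58; Carboniferous 358.9–298.9 (Ma).
Larger Ma is earlier, so the oldest is Ordovician and the youngest is Neogene; oldest to youngest: Ordovician, Carboniferous, Triassic, Neogene.
Oldest start 485.4 minus youngest end 2.58 gives 482.82 Myr overall.
Individual lengths (start − end): Ordovician 41.6; Triassic 50.502; Carboniferous 60; Neogene 20.45. The largest is Carboniferous at 60 Myr.

Ordovician → Carboniferous → Triassic → Neogene; total span 482.82 Myr; longest is Carboniferous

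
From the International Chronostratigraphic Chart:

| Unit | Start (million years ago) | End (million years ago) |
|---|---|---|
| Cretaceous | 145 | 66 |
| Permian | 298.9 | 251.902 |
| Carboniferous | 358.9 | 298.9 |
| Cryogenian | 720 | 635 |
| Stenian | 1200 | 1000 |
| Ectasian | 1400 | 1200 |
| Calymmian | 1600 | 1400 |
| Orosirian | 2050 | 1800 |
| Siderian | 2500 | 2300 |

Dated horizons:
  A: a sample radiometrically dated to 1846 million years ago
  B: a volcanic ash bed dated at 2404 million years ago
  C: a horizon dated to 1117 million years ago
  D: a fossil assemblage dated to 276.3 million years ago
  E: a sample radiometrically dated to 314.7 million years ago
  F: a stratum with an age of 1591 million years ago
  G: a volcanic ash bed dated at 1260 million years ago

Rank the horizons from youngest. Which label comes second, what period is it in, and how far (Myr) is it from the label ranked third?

Sorted youngest-first by Ma: D (276.3), E (314.7), C (1117), G (1260), F (1591), A (1846), B (2404).
The second youngest is E at 314.7 Ma, which lies in 358.9–298.9 Ma: the Carboniferous.
The third youngest is C at 1117 Ma; separation = |314.7 − 1117| = 802.3 Myr.

E, in the Carboniferous; 802.3 million years to C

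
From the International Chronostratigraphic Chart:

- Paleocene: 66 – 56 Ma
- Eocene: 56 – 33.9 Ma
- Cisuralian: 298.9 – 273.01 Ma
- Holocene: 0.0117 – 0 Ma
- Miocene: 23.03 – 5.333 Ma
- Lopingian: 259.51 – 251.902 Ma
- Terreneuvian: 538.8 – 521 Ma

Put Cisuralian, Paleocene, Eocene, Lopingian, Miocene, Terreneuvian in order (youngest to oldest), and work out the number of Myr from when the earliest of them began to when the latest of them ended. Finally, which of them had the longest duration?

Miocene, Eocene, Paleocene, Lopingian, Cisuralian, Terreneuvian; total span 533.467 Myr; longest is Cisuralian

From the excerpt: Cisuralian 298.9–273.01; Paleocene 66–56; Eocene 56–33.9; Lopingian 259.51–251.902; Miocene 23.03–5.333; Terreneuvian 538.8–521 (Ma).
Larger Ma is earlier, so the oldest is Terreneuvian and the youngest is Miocene; youngest to oldest: Miocene, Eocene, Paleocene, Lopingian, Cisuralian, Terreneuvian.
Oldest start 538.8 minus youngest end 5.333 gives 533.467 Myr overall.
Individual lengths (start − end): Paleocene 10; Miocene 17.697; Lopingian 7.608; Terreneuvian 17.8; Cisuralian 25.89; Eocene 22.1. The largest is Cisuralian at 25.89 Myr.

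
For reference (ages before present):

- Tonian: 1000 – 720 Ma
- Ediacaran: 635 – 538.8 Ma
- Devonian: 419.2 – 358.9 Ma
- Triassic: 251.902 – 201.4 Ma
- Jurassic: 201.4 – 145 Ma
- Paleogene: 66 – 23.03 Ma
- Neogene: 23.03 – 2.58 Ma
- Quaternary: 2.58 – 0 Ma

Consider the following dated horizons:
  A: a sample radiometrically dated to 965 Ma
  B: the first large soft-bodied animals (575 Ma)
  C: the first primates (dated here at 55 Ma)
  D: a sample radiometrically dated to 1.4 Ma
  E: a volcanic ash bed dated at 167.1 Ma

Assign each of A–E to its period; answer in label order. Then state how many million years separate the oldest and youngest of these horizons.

A: 965 Ma lies in 1000–720 Ma, so Tonian.
B: 575 Ma lies in 635–538.8 Ma, so Ediacaran.
C: 55 Ma lies in 66–23.03 Ma, so Paleogene.
D: 1.4 Ma lies in 2.58–0 Ma, so Quaternary.
E: 167.1 Ma lies in 201.4–145 Ma, so Jurassic.
Oldest = 965 Ma, youngest = 1.4 Ma → span 963.6 Myr.

A — Tonian; B — Ediacaran; C — Paleogene; D — Quaternary; E — Jurassic; span 963.6 million years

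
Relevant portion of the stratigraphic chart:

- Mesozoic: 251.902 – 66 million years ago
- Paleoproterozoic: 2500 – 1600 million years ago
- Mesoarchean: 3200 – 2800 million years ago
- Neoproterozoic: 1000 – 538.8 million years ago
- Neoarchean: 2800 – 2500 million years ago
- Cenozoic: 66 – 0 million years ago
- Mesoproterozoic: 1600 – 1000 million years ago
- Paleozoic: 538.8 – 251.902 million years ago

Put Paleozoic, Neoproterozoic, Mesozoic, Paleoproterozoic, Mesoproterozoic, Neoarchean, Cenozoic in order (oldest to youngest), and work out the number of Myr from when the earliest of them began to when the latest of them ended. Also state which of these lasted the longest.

Neoarchean → Paleoproterozoic → Mesoproterozoic → Neoproterozoic → Paleozoic → Mesozoic → Cenozoic; total span 2800 Myr; longest is Paleoproterozoic

Start ages (Ma): Neoarchean 2800, Paleoproterozoic 2500, Mesoproterozoic 1600, Neoproterozoic 1000, Paleozoic 538.8, Mesozoic 251.902, Cenozoic 66.
Ordered oldest to youngest: Neoarchean, Paleoproterozoic, Mesoproterozoic, Neoproterozoic, Paleozoic, Mesozoic, Cenozoic.
Span = 2800 − 0 = 2800 Myr.
Durations: Paleozoic 286.898, Mesoproterozoic 600, Paleoproterozoic 900, Neoproterozoic 461.2, Mesozoic 185.902, Neoarchean 300, Cenozoic 66 → longest is Paleoproterozoic (900 Myr).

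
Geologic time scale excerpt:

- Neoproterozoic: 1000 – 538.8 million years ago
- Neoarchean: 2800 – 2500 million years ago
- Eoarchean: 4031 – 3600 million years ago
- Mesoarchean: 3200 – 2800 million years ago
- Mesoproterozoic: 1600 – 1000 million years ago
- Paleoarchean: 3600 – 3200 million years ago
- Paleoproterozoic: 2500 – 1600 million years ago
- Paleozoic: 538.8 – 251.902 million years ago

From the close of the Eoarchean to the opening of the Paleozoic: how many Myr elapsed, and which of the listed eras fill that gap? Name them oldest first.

3061.2 million years; Paleoarchean, Mesoarchean, Neoarchean, Paleoproterozoic, Mesoproterozoic, Neoproterozoic

End of Eoarchean = 3600 Ma; start of Paleozoic = 538.8 Ma.
Gap = 3600 − 538.8 = 3061.2 Myr.
Eras wholly inside 3600–538.8 Ma: Paleoarchean (3600–3200), Mesoarchean (3200–2800), Neoarchean (2800–2500), Paleoproterozoic (2500–1600), Mesoproterozoic (1600–1000), Neoproterozoic (1000–538.8).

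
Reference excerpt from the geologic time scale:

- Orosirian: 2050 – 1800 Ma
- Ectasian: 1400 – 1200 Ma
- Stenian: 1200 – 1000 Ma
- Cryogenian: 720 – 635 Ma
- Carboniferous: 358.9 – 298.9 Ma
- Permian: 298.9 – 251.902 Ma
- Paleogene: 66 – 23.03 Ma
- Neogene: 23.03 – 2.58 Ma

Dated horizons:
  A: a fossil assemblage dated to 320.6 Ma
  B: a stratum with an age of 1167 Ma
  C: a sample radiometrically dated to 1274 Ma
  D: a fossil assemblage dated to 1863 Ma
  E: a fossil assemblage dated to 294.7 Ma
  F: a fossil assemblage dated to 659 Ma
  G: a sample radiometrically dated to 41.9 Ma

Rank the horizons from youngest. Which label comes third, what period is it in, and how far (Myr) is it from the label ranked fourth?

A, in the Carboniferous; 338.4 million years to F

Sorted youngest-first by Ma: G (41.9), E (294.7), A (320.6), F (659), B (1167), C (1274), D (1863).
The third youngest is A at 320.6 Ma, which lies in 358.9–298.9 Ma: the Carboniferous.
The fourth youngest is F at 659 Ma; separation = |320.6 − 659| = 338.4 Myr.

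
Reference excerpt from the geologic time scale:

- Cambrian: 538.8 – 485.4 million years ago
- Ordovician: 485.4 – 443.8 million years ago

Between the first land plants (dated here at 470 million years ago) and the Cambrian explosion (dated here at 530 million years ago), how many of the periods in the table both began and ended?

0

The older date is 530 Ma and the younger is 470 Ma.
No period both begins after 530 Ma and ends before 470 Ma, so the count is 0.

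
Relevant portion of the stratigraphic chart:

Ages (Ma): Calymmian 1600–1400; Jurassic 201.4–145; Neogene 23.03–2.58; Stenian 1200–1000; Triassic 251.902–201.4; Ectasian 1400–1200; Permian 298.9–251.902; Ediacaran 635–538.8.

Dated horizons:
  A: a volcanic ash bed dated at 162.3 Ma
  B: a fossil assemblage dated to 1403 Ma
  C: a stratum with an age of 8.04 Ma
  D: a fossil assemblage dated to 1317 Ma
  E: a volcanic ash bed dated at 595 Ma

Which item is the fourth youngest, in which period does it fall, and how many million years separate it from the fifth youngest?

D, in the Ectasian; 86 million years to B

Smaller Ma means younger, so youngest first: C 8.04 < A 162.3 < E 595 < D 1317 < B 1403.
Counting 4 along gives D (1317 Ma); the excerpt puts that inside the Ectasian, 1400–1200 Ma.
Next in line is B (1403 Ma), and 1403 − 1317 = 86 Myr.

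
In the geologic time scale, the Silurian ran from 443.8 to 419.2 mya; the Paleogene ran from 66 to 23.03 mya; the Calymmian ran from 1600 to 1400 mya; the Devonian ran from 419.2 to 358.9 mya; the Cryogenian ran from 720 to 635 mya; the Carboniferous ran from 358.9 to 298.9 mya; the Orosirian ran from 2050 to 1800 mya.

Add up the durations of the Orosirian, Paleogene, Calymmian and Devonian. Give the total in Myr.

553.27 million years

Each duration: Orosirian = 250; Paleogene = 42.97; Calymmian = 200; Devonian = 60.3.
Sum: 250 + 42.97 + 200 + 60.3 = 553.27 Myr.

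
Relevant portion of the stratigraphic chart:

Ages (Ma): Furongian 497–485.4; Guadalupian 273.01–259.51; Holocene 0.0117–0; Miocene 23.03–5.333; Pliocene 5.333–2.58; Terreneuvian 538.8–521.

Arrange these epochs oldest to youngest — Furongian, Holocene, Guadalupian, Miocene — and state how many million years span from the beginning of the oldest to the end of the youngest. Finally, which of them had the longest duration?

Furongian → Guadalupian → Miocene → Holocene; total span 497 Myr; longest is Miocene

From the excerpt: Furongian 497–485.4; Holocene 0.0117–0; Guadalupian 273.01–259.51; Miocene 23.03–5.333 (Ma).
Larger Ma is earlier, so the oldest is Furongian and the youngest is Holocene; oldest to youngest: Furongian, Guadalupian, Miocene, Holocene.
Oldest start 497 minus youngest end 0 gives 497 Myr overall.
Individual lengths (start − end): Furongian 11.6; Miocene 17.697; Holocene 0.0117; Guadalupian 13.5. The largest is Miocene at 17.697 Myr.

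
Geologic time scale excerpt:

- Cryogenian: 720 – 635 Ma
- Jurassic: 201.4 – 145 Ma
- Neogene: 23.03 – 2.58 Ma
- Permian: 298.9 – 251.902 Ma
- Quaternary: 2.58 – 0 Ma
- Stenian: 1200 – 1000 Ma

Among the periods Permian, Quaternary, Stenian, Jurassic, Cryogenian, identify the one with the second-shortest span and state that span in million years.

Start − end for each: Permian 298.9 − 251.902 = 46.998; Quaternary 2.58 − 0 = 2.58; Stenian 1200 − 1000 = 200; Jurassic 201.4 − 145 = 56.4; Cryogenian 720 − 635 = 85.
Ranking these from shortest: Quaternary < Permian < Jurassic < Cryogenian < Stenian.
Position 2 in that ranking is Permian, which lasted 46.998 Myr.

Permian, 46.998 million years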